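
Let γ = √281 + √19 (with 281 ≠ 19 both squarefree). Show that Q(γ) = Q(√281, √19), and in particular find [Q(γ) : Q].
[Q(γ) : Q] = 4 (equivalently, Q(γ) = Q(√281, √19))

Obviously Q(γ) ⊆ Q(√281, √19), and [Q(√281, √19):Q] = 4 (since 281, 19 are distinct squarefree integers > 1 with 5339 not a perfect square). To show equality we compute the minimal polynomial of γ. From γ = √281 + √19: γ^2 = 281 + 2√(5339) + 19 = 300 + 2√(5339), so γ^2 - 300 = 2√(5339); squaring, (γ^2 - 300)^2 = 4·5339, i.e. γ^4 - 600γ^2 + 90000 - 21356 = 0, i.e. γ^4 - 600γ^2 + 68644 = 0. So γ is a root of x^4 - 600x^2 + 68644. This polynomial is irreducible over Q: it has no rational root (each ±√281 ± √19 is irrational), and any factorization into two quadratics over Q would force √(5339) ∈ Q (pairing opposite roots) or √281, √19 ∈ Q (other pairings), all impossible. Hence [Q(γ):Q] = 4 = [Q(√281, √19):Q], so Q(γ) = Q(√281, √19).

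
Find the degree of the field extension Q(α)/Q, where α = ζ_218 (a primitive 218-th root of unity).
[Q(α):Q] = 108

The minimal polynomial of ζ_218 over Q is the 218-th cyclotomic polynomial Φ_218(x), which is irreducible over Q and has degree φ(218) = 108. Hence [Q(α):Q] = φ(218) = 108.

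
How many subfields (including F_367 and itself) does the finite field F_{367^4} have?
F_{367^4} has 3 subfields

The subfields of F_{p^n} are exactly the fields F_{p^d} for d | n (each is the fixed field of the unique index-d subgroup of Gal(F_{p^n}/F_p) ≅ Z/nZ). The divisors of n = 4 are {1, 2, 4}, giving 3 subfields: F_{367^1}, F_{367^2}, F_{367^4}.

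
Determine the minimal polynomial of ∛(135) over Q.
m_α(x) = x^3 - 135

α satisfies α^3 = 135, so x^3 - 135 annihilates α. By the rational root test, a rational root p/q (in lowest terms) of x^3 - 135 would satisfy p^3 = 135 q^3, forcing q = 1 and p^3 = 135; but 135 is not a perfect cube, contradiction. A monic cubic over Q with no rational root is irreducible (any nontrivial factorization would include a linear factor). Hence x^3 - 135 is the minimal polynomial of α, and in particular [Q(α):Q] = 3.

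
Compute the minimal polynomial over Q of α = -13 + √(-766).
m_α(x) = x^2 + 26x + 935

From α + 13 = √(-766), squaring gives (α + 13)^2 = -766, i.e. α^2 + 26α + 169 = -766, so α^2 + 26α + 935 = 0. The discriminant of x^2 + 26x + 935 is (26)^2 - 4·(935) = 676 - 3740 = -3064, and 4·(-766) is not a perfect square in Q since -766 is squarefree and ≠ 1. Hence x^2 + 26x + 935 is irreducible over Q and is the minimal polynomial of α.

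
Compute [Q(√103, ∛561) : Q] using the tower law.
[Q(√103, ∛561) : Q] = 6

Let L = Q(√103, ∛561). Since Q(√103) ⊂ L and [Q(√103):Q] = 2, the tower law gives 2 | [L:Q]. Likewise Q(∛561) ⊂ L with [Q(∛561):Q] = 3 (because 561 is not a perfect cube), so 3 | [L:Q]. As gcd(2,3) = 1, [L:Q] is divisible by 6. Conversely L is generated over Q by √103 and ∛561, so [L:Q] ≤ 2·3 = 6. Therefore [Q(√103, ∛561) : Q] = 6.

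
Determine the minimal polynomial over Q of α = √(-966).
m_α(x) = x^2 + 966

α satisfies α^2 + 966 = 0, so x^2 + 966 annihilates α. Since d = -966 is squarefree and ≠ 1, it is not a perfect square in Q, so x^2 + 966 has no rational root and is therefore irreducible over Q (a degree-2 polynomial over a field is irreducible iff it has no root). Hence m_α(x) = x^2 + 966.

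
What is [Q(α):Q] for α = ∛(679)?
[Q(α):Q] = 3

The minimal polynomial of α is x^3 - 679, irreducible over Q since 679 is not a perfect cube (so x^3 - 679 has no rational root). Hence [Q(α):Q] = deg(m_α) = 3.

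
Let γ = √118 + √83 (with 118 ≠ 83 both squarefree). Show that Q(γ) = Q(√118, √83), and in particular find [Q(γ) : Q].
[Q(γ) : Q] = 4 (equivalently, Q(γ) = Q(√118, √83))

Obviously Q(γ) ⊆ Q(√118, √83), and [Q(√118, √83):Q] = 4 (since 118, 83 are distinct squarefree integers > 1 with 9794 not a perfect square). To show equality we compute the minimal polynomial of γ. From γ = √118 + √83: γ^2 = 118 + 2√(9794) + 83 = 201 + 2√(9794), so γ^2 - 201 = 2√(9794); squaring, (γ^2 - 201)^2 = 4·9794, i.e. γ^4 - 402γ^2 + 40401 - 39176 = 0, i.e. γ^4 - 402γ^2 + 1225 = 0. So γ is a root of x^4 - 402x^2 + 1225. This polynomial is irreducible over Q: it has no rational root (each ±√118 ± √83 is irrational), and any factorization into two quadratics over Q would force √(9794) ∈ Q (pairing opposite roots) or √118, √83 ∈ Q (other pairings), all impossible. Hence [Q(γ):Q] = 4 = [Q(√118, √83):Q], so Q(γ) = Q(√118, √83).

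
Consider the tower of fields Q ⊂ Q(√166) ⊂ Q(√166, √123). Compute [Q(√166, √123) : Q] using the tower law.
[Q(√166, √123) : Q] = 4

[Q(√166):Q] = 2 (min poly x^2 - 166, irreducible since 166 is squarefree > 1). For the top step, suppose √123 ∈ Q(√166), say √123 = c + d√166 with c, d ∈ Q. Squaring: 123 = c^2 + 166d^2 + 2cd√166. Since √166 ∉ Q this forces 2cd = 0. If d = 0 then √123 = c ∈ Q, contradicting 123 squarefree > 1. If c = 0 then 123 = 166d^2, so 166·123 = (166d)^2 is a perfect square in Q — but 166·123 = 20418 is not a perfect square (since 166 and 123 are distinct squarefree integers). Contradiction. Hence √123 ∉ Q(√166), so x^2 - 123 stays irreducible over Q(√166) and [Q(√166, √123) : Q(√166)] = 2. By the tower law, [Q(√166, √123) : Q] = 2 · 2 = 4.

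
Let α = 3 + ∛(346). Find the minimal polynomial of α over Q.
m_α(x) = x^3 - 9x^2 + 27x - 373

Set β = α - 3 = ∛(346), so β^3 = 346. Then (α - 3)^3 - 346 = 0, i.e. α is a root of g(x) = (x - 3)^3 - 346 = x^3 - 9x^2 + 27x - 373. Since g(x) = h(x - 3) where h(x) = x^3 - 346, and h is irreducible over Q (because 346 is not a perfect cube, so h has no rational root, and a monic cubic with no rational root is irreducible), g is also irreducible (irreducibility is preserved under the substitution x → x - 3). Hence m_α(x) = x^3 - 9x^2 + 27x - 373.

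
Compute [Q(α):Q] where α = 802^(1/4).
[Q(α):Q] = 4

α is a root of x^4 - 802. By Eisenstein's criterion at the prime p = 2 (which divides the constant term 802 but p^2 = 4 does not, since 802 is squarefree), x^4 - 802 is irreducible over Q. Hence [Q(α):Q] = 4.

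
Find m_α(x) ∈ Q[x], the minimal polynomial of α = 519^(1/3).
m_α(x) = x^3 - 519

α satisfies α^3 = 519, so x^3 - 519 annihilates α. By the rational root test, a rational root p/q (in lowest terms) of x^3 - 519 would satisfy p^3 = 519 q^3, forcing q = 1 and p^3 = 519; but 519 is not a perfect cube, contradiction. A monic cubic over Q with no rational root is irreducible (any nontrivial factorization would include a linear factor). Hence x^3 - 519 is the minimal polynomial of α, and in particular [Q(α):Q] = 3.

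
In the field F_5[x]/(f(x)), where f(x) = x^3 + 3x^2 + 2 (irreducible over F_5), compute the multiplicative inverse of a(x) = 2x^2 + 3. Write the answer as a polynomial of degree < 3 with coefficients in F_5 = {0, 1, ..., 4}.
a(x)^(-1) ≡ 2x^2 + x + 2 (mod f(x))

Since f is irreducible over F_5, F_5[x]/(f) is a field and a(x) ≠ 0 has an inverse. Apply the extended Euclidean algorithm to f(x) and a(x) in F_5[x]: f(x) = (3x + 4)·a(x) + (x);  a(x) = (2x)·(x) + (3). The last nonzero remainder is the constant 3 = gcd(f, a) in F_5. Back-substituting through the division chain expresses 3 = s(x)·a(x) + t(x)·f(x) with s(x) ≡ x^2 + 3x + 1 (mod f), so (x^2 + 3x + 1)·a(x) ≡ 3 (mod f). Multiplying by 3^(-1) ≡ 2 in F_5 gives a(x)^(-1) ≡ 2·(x^2 + 3x + 1) ≡ 2x^2 + x + 2 (mod f). Check: (2x^2 + 3)·(2x^2 + x + 2) = 4x^4 + 2x^3 + 3x + 1 ≡ 1 (mod x^3 + 3x^2 + 2).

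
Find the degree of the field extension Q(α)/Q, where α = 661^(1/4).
[Q(α):Q] = 4

α is a root of x^4 - 661. By Eisenstein's criterion at the prime p = 661 (which divides the constant term 661 but p^2 = 436921 does not, since 661 is squarefree), x^4 - 661 is irreducible over Q. Hence [Q(α):Q] = 4.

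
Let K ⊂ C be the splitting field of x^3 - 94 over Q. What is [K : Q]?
[K : Q] = 6

The roots of x^3 - 94 are ∛94, ω∛94, ω^2∛94 where ω = e^(2πi/3) is a primitive cube root of unity, so K = Q(∛94, ω). Now [Q(∛94):Q] = 3 (since 94 is not a perfect cube, x^3 - 94 is irreducible) and [Q(ω):Q] = 2. Both 2 and 3 divide [K:Q], and [K:Q] ≤ 3·2 = 6, so [K:Q] = 6. (Equivalently: Q(∛94) ⊂ R but ω ∉ R, so [K : Q(∛94)] = 2.)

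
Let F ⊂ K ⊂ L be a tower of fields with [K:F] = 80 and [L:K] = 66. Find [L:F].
[L:F] = 5280

The tower law says that for any tower of field extensions F ⊂ K ⊂ L with finite degrees, [L:F] = [L:K] · [K:F]. Here this gives [L:F] = 66 · 80 = 5280.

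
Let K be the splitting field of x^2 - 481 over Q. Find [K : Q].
[K : Q] = 2

f(x) = x^2 - 481 factors as (x - √481)(x + √481). The splitting field is K = Q(√481). Since 481 is squarefree and > 1, it is not a perfect square, so x^2 - 481 is irreducible over Q and [Q(√481) : Q] = 2. Hence [K : Q] = 2.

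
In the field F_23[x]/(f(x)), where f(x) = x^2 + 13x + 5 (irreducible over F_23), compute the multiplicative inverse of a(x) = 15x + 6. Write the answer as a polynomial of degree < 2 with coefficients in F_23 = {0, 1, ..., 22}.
a(x)^(-1) ≡ 17x + 21 (mod f(x))

Since f is irreducible over F_23, F_23[x]/(f) is a field and a(x) ≠ 0 has an inverse. Apply the extended Euclidean algorithm to f(x) and a(x) in F_23[x]: f(x) = (20x + 22)·a(x) + (11). The last nonzero remainder is the constant 11 = gcd(f, a) in F_23. Back-substituting through the division chain expresses 11 = s(x)·a(x) + t(x)·f(x) with s(x) ≡ 3x + 1 (mod f), so (3x + 1)·a(x) ≡ 11 (mod f). Multiplying by 11^(-1) ≡ 21 in F_23 gives a(x)^(-1) ≡ 21·(3x + 1) ≡ 17x + 21 (mod f). Check: (15x + 6)·(17x + 21) = 2x^2 + 3x + 11 ≡ 1 (mod x^2 + 13x + 5).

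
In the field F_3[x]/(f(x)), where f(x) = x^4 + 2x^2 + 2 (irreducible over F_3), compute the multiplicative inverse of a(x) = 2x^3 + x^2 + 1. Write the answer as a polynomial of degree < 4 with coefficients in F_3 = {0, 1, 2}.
a(x)^(-1) ≡ x^3 + 2x + 1 (mod f(x))

Since f is irreducible over F_3, F_3[x]/(f) is a field and a(x) ≠ 0 has an inverse. Apply the extended Euclidean algorithm to f(x) and a(x) in F_3[x]: f(x) = (2x + 2)·a(x) + (x);  a(x) = (2x^2 + x)·(x) + (1). The last nonzero remainder is the constant 1 = gcd(f, a) in F_3. Back-substituting through the division chain expresses 1 = s(x)·a(x) + t(x)·f(x) with s(x) ≡ x^3 + 2x + 1 (mod f), so a(x)^(-1) ≡ s(x) = x^3 + 2x + 1 (mod f). Check: (2x^3 + x^2 + 1)·(x^3 + 2x + 1) = 2x^6 + x^5 + x^4 + 2x^3 + x^2 + 2x + 1 ≡ 1 (mod x^4 + 2x^2 + 2).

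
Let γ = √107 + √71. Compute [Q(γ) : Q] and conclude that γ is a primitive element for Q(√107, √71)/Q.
[Q(γ) : Q] = 4 (equivalently, Q(γ) = Q(√107, √71))

Obviously Q(γ) ⊆ Q(√107, √71), and [Q(√107, √71):Q] = 4 (since 107, 71 are distinct squarefree integers > 1 with 7597 not a perfect square). To show equality we compute the minimal polynomial of γ. From γ = √107 + √71: γ^2 = 107 + 2√(7597) + 71 = 178 + 2√(7597), so γ^2 - 178 = 2√(7597); squaring, (γ^2 - 178)^2 = 4·7597, i.e. γ^4 - 356γ^2 + 31684 - 30388 = 0, i.e. γ^4 - 356γ^2 + 1296 = 0. So γ is a root of x^4 - 356x^2 + 1296. This polynomial is irreducible over Q: it has no rational root (each ±√107 ± √71 is irrational), and any factorization into two quadratics over Q would force √(7597) ∈ Q (pairing opposite roots) or √107, √71 ∈ Q (other pairings), all impossible. Hence [Q(γ):Q] = 4 = [Q(√107, √71):Q], so Q(γ) = Q(√107, √71).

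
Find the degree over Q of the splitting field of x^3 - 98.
[K : Q] = 6

The roots of x^3 - 98 are ∛98, ω∛98, ω^2∛98 where ω = e^(2πi/3) is a primitive cube root of unity, so K = Q(∛98, ω). Now [Q(∛98):Q] = 3 (since 98 is not a perfect cube, x^3 - 98 is irreducible) and [Q(ω):Q] = 2. Both 2 and 3 divide [K:Q], and [K:Q] ≤ 3·2 = 6, so [K:Q] = 6. (Equivalently: Q(∛98) ⊂ R but ω ∉ R, so [K : Q(∛98)] = 2.)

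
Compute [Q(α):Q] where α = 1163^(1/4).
[Q(α):Q] = 4

α is a root of x^4 - 1163. By Eisenstein's criterion at the prime p = 1163 (which divides the constant term 1163 but p^2 = 1352569 does not, since 1163 is squarefree), x^4 - 1163 is irreducible over Q. Hence [Q(α):Q] = 4.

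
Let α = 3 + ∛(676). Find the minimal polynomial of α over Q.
m_α(x) = x^3 - 9x^2 + 27x - 703

Set β = α - 3 = ∛(676), so β^3 = 676. Then (α - 3)^3 - 676 = 0, i.e. α is a root of g(x) = (x - 3)^3 - 676 = x^3 - 9x^2 + 27x - 703. Since g(x) = h(x - 3) where h(x) = x^3 - 676, and h is irreducible over Q (because 676 is not a perfect cube, so h has no rational root, and a monic cubic with no rational root is irreducible), g is also irreducible (irreducibility is preserved under the substitution x → x - 3). Hence m_α(x) = x^3 - 9x^2 + 27x - 703.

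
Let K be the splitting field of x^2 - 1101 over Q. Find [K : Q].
[K : Q] = 2

f(x) = x^2 - 1101 factors as (x - √1101)(x + √1101). The splitting field is K = Q(√1101). Since 1101 is squarefree and > 1, it is not a perfect square, so x^2 - 1101 is irreducible over Q and [Q(√1101) : Q] = 2. Hence [K : Q] = 2.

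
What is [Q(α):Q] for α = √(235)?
[Q(α):Q] = 2

[Q(α):Q] equals the degree of the minimal polynomial of α. Here α^2 = 235 and x^2 - 235 is irreducible (d = 235 is squarefree, ≠ 1, hence not a square), so deg(m_α) = 2. Thus [Q(α):Q] = 2.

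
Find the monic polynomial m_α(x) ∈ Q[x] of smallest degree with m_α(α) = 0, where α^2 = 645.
m_α(x) = x^2 - 645

α satisfies α^2 - 645 = 0, so x^2 - 645 annihilates α. Since d = 645 is squarefree and ≠ 1, it is not a perfect square in Q, so x^2 - 645 has no rational root and is therefore irreducible over Q (a degree-2 polynomial over a field is irreducible iff it has no root). Hence m_α(x) = x^2 - 645.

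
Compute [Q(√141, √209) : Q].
[Q(√141, √209) : Q] = 4

[Q(√141):Q] = 2 (min poly x^2 - 141, irreducible since 141 is squarefree > 1). For the top step, suppose √209 ∈ Q(√141), say √209 = c + d√141 with c, d ∈ Q. Squaring: 209 = c^2 + 141d^2 + 2cd√141. Since √141 ∉ Q this forces 2cd = 0. If d = 0 then √209 = c ∈ Q, contradicting 209 squarefree > 1. If c = 0 then 209 = 141d^2, so 141·209 = (141d)^2 is a perfect square in Q — but 141·209 = 29469 is not a perfect square (since 141 and 209 are distinct squarefree integers). Contradiction. Hence √209 ∉ Q(√141), so x^2 - 209 stays irreducible over Q(√141) and [Q(√141, √209) : Q(√141)] = 2. By the tower law, [Q(√141, √209) : Q] = 2 · 2 = 4.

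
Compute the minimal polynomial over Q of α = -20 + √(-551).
m_α(x) = x^2 + 40x + 951

From α + 20 = √(-551), squaring gives (α + 20)^2 = -551, i.e. α^2 + 40α + 400 = -551, so α^2 + 40α + 951 = 0. The discriminant of x^2 + 40x + 951 is (40)^2 - 4·(951) = 1600 - 3804 = -2204, and 4·(-551) is not a perfect square in Q since -551 is squarefree and ≠ 1. Hence x^2 + 40x + 951 is irreducible over Q and is the minimal polynomial of α.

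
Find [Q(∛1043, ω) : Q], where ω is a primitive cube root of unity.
[Q(∛1043, ω) : Q] = 6

[Q(∛1043):Q] = 3 (min poly x^3 - 1043, irreducible since 1043 is not a perfect cube). [Q(ω):Q] = 2 (min poly x^2 + x + 1). Since Q(∛1043) ⊂ R and ω ∉ R, we have ω ∉ Q(∛1043), so x^2 + x + 1 remains irreducible over Q(∛1043) and [Q(∛1043, ω) : Q(∛1043)] = 2. By the tower law, [Q(∛1043, ω) : Q] = 3 · 2 = 6. (In fact Q(∛1043, ω) is the splitting field of x^3 - 1043 over Q.)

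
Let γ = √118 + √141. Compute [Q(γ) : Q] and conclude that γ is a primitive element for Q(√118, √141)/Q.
[Q(γ) : Q] = 4 (equivalently, Q(γ) = Q(√118, √141))

Obviously Q(γ) ⊆ Q(√118, √141), and [Q(√118, √141):Q] = 4 (since 118, 141 are distinct squarefree integers > 1 with 16638 not a perfect square). To show equality we compute the minimal polynomial of γ. From γ = √118 + √141: γ^2 = 118 + 2√(16638) + 141 = 259 + 2√(16638), so γ^2 - 259 = 2√(16638); squaring, (γ^2 - 259)^2 = 4·16638, i.e. γ^4 - 518γ^2 + 67081 - 66552 = 0, i.e. γ^4 - 518γ^2 + 529 = 0. So γ is a root of x^4 - 518x^2 + 529. This polynomial is irreducible over Q: it has no rational root (each ±√118 ± √141 is irrational), and any factorization into two quadratics over Q would force √(16638) ∈ Q (pairing opposite roots) or √118, √141 ∈ Q (other pairings), all impossible. Hence [Q(γ):Q] = 4 = [Q(√118, √141):Q], so Q(γ) = Q(√118, √141).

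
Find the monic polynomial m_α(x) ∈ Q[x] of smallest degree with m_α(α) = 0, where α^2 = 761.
m_α(x) = x^2 - 761

α satisfies α^2 - 761 = 0, so x^2 - 761 annihilates α. Since d = 761 is squarefree and ≠ 1, it is not a perfect square in Q, so x^2 - 761 has no rational root and is therefore irreducible over Q (a degree-2 polynomial over a field is irreducible iff it has no root). Hence m_α(x) = x^2 - 761.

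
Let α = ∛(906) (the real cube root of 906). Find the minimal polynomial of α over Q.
m_α(x) = x^3 - 906

α satisfies α^3 = 906, so x^3 - 906 annihilates α. By the rational root test, a rational root p/q (in lowest terms) of x^3 - 906 would satisfy p^3 = 906 q^3, forcing q = 1 and p^3 = 906; but 906 is not a perfect cube, contradiction. A monic cubic over Q with no rational root is irreducible (any nontrivial factorization would include a linear factor). Hence x^3 - 906 is the minimal polynomial of α, and in particular [Q(α):Q] = 3.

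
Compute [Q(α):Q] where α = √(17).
[Q(α):Q] = 2

[Q(α):Q] equals the degree of the minimal polynomial of α. Here α^2 = 17 and x^2 - 17 is irreducible (d = 17 is squarefree, ≠ 1, hence not a square), so deg(m_α) = 2. Thus [Q(α):Q] = 2.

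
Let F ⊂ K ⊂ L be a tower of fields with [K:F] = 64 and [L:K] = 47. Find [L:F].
[L:F] = 3008

The tower law says that for any tower of field extensions F ⊂ K ⊂ L with finite degrees, [L:F] = [L:K] · [K:F]. Here this gives [L:F] = 47 · 64 = 3008.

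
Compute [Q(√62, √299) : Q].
[Q(√62, √299) : Q] = 4

[Q(√62):Q] = 2 (min poly x^2 - 62, irreducible since 62 is squarefree > 1). For the top step, suppose √299 ∈ Q(√62), say √299 = c + d√62 with c, d ∈ Q. Squaring: 299 = c^2 + 62d^2 + 2cd√62. Since √62 ∉ Q this forces 2cd = 0. If d = 0 then √299 = c ∈ Q, contradicting 299 squarefree > 1. If c = 0 then 299 = 62d^2, so 62·299 = (62d)^2 is a perfect square in Q — but 62·299 = 18538 is not a perfect square (since 62 and 299 are distinct squarefree integers). Contradiction. Hence √299 ∉ Q(√62), so x^2 - 299 stays irreducible over Q(√62) and [Q(√62, √299) : Q(√62)] = 2. By the tower law, [Q(√62, √299) : Q] = 2 · 2 = 4.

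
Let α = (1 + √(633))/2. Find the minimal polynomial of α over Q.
m_α(x) = x^2 - x - 158

From 2α - 1 = √(633), squaring gives (2α - 1)^2 = 633, i.e. 4α^2 - 4α + 1 = 633, so α^2 - α + (1 - 633)/4 = 0. Since 633 ≡ 1 (mod 4), (1 - 633)/4 = -158 ∈ Z. The polynomial x^2 - x - 158 has discriminant 1 - 4·(-158) = 633, which is not a perfect square in Q (d = 633 is squarefree and ≠ 1), so x^2 - x - 158 is irreducible over Q. It is the minimal polynomial of α.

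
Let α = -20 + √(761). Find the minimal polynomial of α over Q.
m_α(x) = x^2 + 40x - 361

From α + 20 = √(761), squaring gives (α + 20)^2 = 761, i.e. α^2 + 40α + 400 = 761, so α^2 + 40α - 361 = 0. The discriminant of x^2 + 40x - 361 is (40)^2 - 4·(-361) = 1600 + 1444 = 3044, and 4·(761) is not a perfect square in Q since 761 is squarefree and ≠ 1. Hence x^2 + 40x - 361 is irreducible over Q and is the minimal polynomial of α.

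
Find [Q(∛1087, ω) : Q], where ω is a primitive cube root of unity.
[Q(∛1087, ω) : Q] = 6

[Q(∛1087):Q] = 3 (min poly x^3 - 1087, irreducible since 1087 is not a perfect cube). [Q(ω):Q] = 2 (min poly x^2 + x + 1). Since Q(∛1087) ⊂ R and ω ∉ R, we have ω ∉ Q(∛1087), so x^2 + x + 1 remains irreducible over Q(∛1087) and [Q(∛1087, ω) : Q(∛1087)] = 2. By the tower law, [Q(∛1087, ω) : Q] = 3 · 2 = 6. (In fact Q(∛1087, ω) is the splitting field of x^3 - 1087 over Q.)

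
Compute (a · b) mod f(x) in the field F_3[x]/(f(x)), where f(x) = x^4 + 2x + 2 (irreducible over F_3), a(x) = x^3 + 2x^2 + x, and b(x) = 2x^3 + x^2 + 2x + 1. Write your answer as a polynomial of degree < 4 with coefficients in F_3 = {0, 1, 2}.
a · b ≡ 2x^3 + 2x^2 (mod f(x))

Multiply in F_3[x]: a(x)·b(x) = (x^3 + 2x^2 + x)·(2x^3 + x^2 + 2x + 1) = 2x^6 + 2x^5 + x^2 + x. This has degree ≥ 4, so divide by f(x) over F_3: 2x^6 + 2x^5 + x^2 + x = (2x^2 + 2x)·(x^4 + 2x + 2) + (2x^3 + 2x^2). Hence a·b ≡ 2x^3 + 2x^2 (mod f). (F_3[x]/(f) is a field with 3^4 = 81 elements since f is irreducible of degree 4.)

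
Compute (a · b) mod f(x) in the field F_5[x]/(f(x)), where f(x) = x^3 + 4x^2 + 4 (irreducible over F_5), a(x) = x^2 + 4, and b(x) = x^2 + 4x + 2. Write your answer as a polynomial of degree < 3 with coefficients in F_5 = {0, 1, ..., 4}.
a · b ≡ x^2 + 2x + 3 (mod f(x))

Multiply in F_5[x]: a(x)·b(x) = (x^2 + 4)·(x^2 + 4x + 2) = x^4 + 4x^3 + x^2 + x + 3. This has degree ≥ 3, so divide by f(x) over F_5: x^4 + 4x^3 + x^2 + x + 3 = (x)·(x^3 + 4x^2 + 4) + (x^2 + 2x + 3). Hence a·b ≡ x^2 + 2x + 3 (mod f). (F_5[x]/(f) is a field with 5^3 = 125 elements since f is irreducible of degree 3.)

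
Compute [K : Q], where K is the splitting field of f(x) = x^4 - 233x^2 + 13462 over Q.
[K : Q] = 4

Solving the quadratic in x^2: x^2 = (233 ± √(233^2 - 4·13462))/2 = (233 ± √441)/2 = (233 ± 21)/2, giving x^2 = 106 or x^2 = 127. So f(x) = (x^2 - 106)(x^2 - 127) and the roots of f are ±√106, ±√127. Hence the splitting field is K = Q(√106, √127). Since 106 and 127 are distinct squarefree integers > 1, their product 13462 is not a perfect square, so √127 ∉ Q(√106). By the tower law [K:Q] = [Q(√106,√127):Q(√106)] · [Q(√106):Q] = 2 · 2 = 4.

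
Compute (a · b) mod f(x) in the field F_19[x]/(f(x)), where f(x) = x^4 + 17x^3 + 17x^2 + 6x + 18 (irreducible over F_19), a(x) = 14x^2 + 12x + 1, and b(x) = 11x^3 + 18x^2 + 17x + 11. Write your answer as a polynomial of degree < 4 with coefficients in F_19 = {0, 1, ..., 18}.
a · b ≡ 10x^3 + 8x (mod f(x))

Multiply in F_19[x]: a(x)·b(x) = (14x^2 + 12x + 1)·(11x^3 + 18x^2 + 17x + 11) = 2x^5 + 4x^4 + 9x^3 + 15x^2 + 16x + 11. This has degree ≥ 4, so divide by f(x) over F_19: 2x^5 + 4x^4 + 9x^3 + 15x^2 + 16x + 11 = (2x + 8)·(x^4 + 17x^3 + 17x^2 + 6x + 18) + (10x^3 + 8x). Hence a·b ≡ 10x^3 + 8x (mod f). (F_19[x]/(f) is a field with 19^4 = 130321 elements since f is irreducible of degree 4.)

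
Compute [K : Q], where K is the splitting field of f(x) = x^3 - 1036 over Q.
[K : Q] = 6

The roots of x^3 - 1036 are ∛1036, ω∛1036, ω^2∛1036 where ω = e^(2πi/3) is a primitive cube root of unity, so K = Q(∛1036, ω). Now [Q(∛1036):Q] = 3 (since 1036 is not a perfect cube, x^3 - 1036 is irreducible) and [Q(ω):Q] = 2. Both 2 and 3 divide [K:Q], and [K:Q] ≤ 3·2 = 6, so [K:Q] = 6. (Equivalently: Q(∛1036) ⊂ R but ω ∉ R, so [K : Q(∛1036)] = 2.)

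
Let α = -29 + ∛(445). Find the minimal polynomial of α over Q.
m_α(x) = x^3 + 87x^2 + 2523x + 23944

Set β = α + 29 = ∛(445), so β^3 = 445. Then (α + 29)^3 - 445 = 0, i.e. α is a root of g(x) = (x + 29)^3 - 445 = x^3 + 87x^2 + 2523x + 23944. Since g(x) = h(x + 29) where h(x) = x^3 - 445, and h is irreducible over Q (because 445 is not a perfect cube, so h has no rational root, and a monic cubic with no rational root is irreducible), g is also irreducible (irreducibility is preserved under the substitution x → x + 29). Hence m_α(x) = x^3 + 87x^2 + 2523x + 23944.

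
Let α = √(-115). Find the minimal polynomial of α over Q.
m_α(x) = x^2 + 115

α satisfies α^2 + 115 = 0, so x^2 + 115 annihilates α. Since d = -115 is squarefree and ≠ 1, it is not a perfect square in Q, so x^2 + 115 has no rational root and is therefore irreducible over Q (a degree-2 polynomial over a field is irreducible iff it has no root). Hence m_α(x) = x^2 + 115.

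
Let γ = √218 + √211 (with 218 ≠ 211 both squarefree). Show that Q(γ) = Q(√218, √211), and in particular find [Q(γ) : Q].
[Q(γ) : Q] = 4 (equivalently, Q(γ) = Q(√218, √211))

Obviously Q(γ) ⊆ Q(√218, √211), and [Q(√218, √211):Q] = 4 (since 218, 211 are distinct squarefree integers > 1 with 45998 not a perfect square). To show equality we compute the minimal polynomial of γ. From γ = √218 + √211: γ^2 = 218 + 2√(45998) + 211 = 429 + 2√(45998), so γ^2 - 429 = 2√(45998); squaring, (γ^2 - 429)^2 = 4·45998, i.e. γ^4 - 858γ^2 + 184041 - 183992 = 0, i.e. γ^4 - 858γ^2 + 49 = 0. So γ is a root of x^4 - 858x^2 + 49. This polynomial is irreducible over Q: it has no rational root (each ±√218 ± √211 is irrational), and any factorization into two quadratics over Q would force √(45998) ∈ Q (pairing opposite roots) or √218, √211 ∈ Q (other pairings), all impossible. Hence [Q(γ):Q] = 4 = [Q(√218, √211):Q], so Q(γ) = Q(√218, √211).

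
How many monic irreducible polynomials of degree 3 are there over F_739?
There are 134527560 monic irreducible polynomials of degree 3 over F_739

Each element of F_{739^3} that lies in no proper subfield is a root of exactly one monic irreducible of degree 3 over F_739, and each such polynomial has 3 distinct roots in F_{739^3}. By Möbius inversion the count is N_739(3) = (1/3) Σ_{d|3} μ(3/d) · 739^d = (1/3)(μ(3)·739^1 + μ(1)·739^3) = 403582680/3 = 134527560.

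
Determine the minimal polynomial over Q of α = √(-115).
m_α(x) = x^2 + 115

α satisfies α^2 + 115 = 0, so x^2 + 115 annihilates α. Since d = -115 is squarefree and ≠ 1, it is not a perfect square in Q, so x^2 + 115 has no rational root and is therefore irreducible over Q (a degree-2 polynomial over a field is irreducible iff it has no root). Hence m_α(x) = x^2 + 115.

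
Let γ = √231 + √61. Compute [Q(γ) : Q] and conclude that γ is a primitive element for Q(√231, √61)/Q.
[Q(γ) : Q] = 4 (equivalently, Q(γ) = Q(√231, √61))

Obviously Q(γ) ⊆ Q(√231, √61), and [Q(√231, √61):Q] = 4 (since 231, 61 are distinct squarefree integers > 1 with 14091 not a perfect square). To show equality we compute the minimal polynomial of γ. From γ = √231 + √61: γ^2 = 231 + 2√(14091) + 61 = 292 + 2√(14091), so γ^2 - 292 = 2√(14091); squaring, (γ^2 - 292)^2 = 4·14091, i.e. γ^4 - 584γ^2 + 85264 - 56364 = 0, i.e. γ^4 - 584γ^2 + 28900 = 0. So γ is a root of x^4 - 584x^2 + 28900. This polynomial is irreducible over Q: it has no rational root (each ±√231 ± √61 is irrational), and any factorization into two quadratics over Q would force √(14091) ∈ Q (pairing opposite roots) or √231, √61 ∈ Q (other pairings), all impossible. Hence [Q(γ):Q] = 4 = [Q(√231, √61):Q], so Q(γ) = Q(√231, √61).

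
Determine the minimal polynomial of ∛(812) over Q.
m_α(x) = x^3 - 812

α satisfies α^3 = 812, so x^3 - 812 annihilates α. By the rational root test, a rational root p/q (in lowest terms) of x^3 - 812 would satisfy p^3 = 812 q^3, forcing q = 1 and p^3 = 812; but 812 is not a perfect cube, contradiction. A monic cubic over Q with no rational root is irreducible (any nontrivial factorization would include a linear factor). Hence x^3 - 812 is the minimal polynomial of α, and in particular [Q(α):Q] = 3.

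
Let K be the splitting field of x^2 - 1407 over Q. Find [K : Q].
[K : Q] = 2

f(x) = x^2 - 1407 factors as (x - √1407)(x + √1407). The splitting field is K = Q(√1407). Since 1407 is squarefree and > 1, it is not a perfect square, so x^2 - 1407 is irreducible over Q and [Q(√1407) : Q] = 2. Hence [K : Q] = 2.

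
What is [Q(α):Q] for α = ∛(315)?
[Q(α):Q] = 3

The minimal polynomial of α is x^3 - 315, irreducible over Q since 315 is not a perfect cube (so x^3 - 315 has no rational root). Hence [Q(α):Q] = deg(m_α) = 3.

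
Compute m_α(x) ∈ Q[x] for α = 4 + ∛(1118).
m_α(x) = x^3 - 12x^2 + 48x - 1182

Set β = α - 4 = ∛(1118), so β^3 = 1118. Then (α - 4)^3 - 1118 = 0, i.e. α is a root of g(x) = (x - 4)^3 - 1118 = x^3 - 12x^2 + 48x - 1182. Since g(x) = h(x - 4) where h(x) = x^3 - 1118, and h is irreducible over Q (because 1118 is not a perfect cube, so h has no rational root, and a monic cubic with no rational root is irreducible), g is also irreducible (irreducibility is preserved under the substitution x → x - 4). Hence m_α(x) = x^3 - 12x^2 + 48x - 1182.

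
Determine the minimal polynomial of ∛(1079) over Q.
m_α(x) = x^3 - 1079

α satisfies α^3 = 1079, so x^3 - 1079 annihilates α. By the rational root test, a rational root p/q (in lowest terms) of x^3 - 1079 would satisfy p^3 = 1079 q^3, forcing q = 1 and p^3 = 1079; but 1079 is not a perfect cube, contradiction. A monic cubic over Q with no rational root is irreducible (any nontrivial factorization would include a linear factor). Hence x^3 - 1079 is the minimal polynomial of α, and in particular [Q(α):Q] = 3.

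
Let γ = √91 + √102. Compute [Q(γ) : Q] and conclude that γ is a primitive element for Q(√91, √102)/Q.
[Q(γ) : Q] = 4 (equivalently, Q(γ) = Q(√91, √102))

Obviously Q(γ) ⊆ Q(√91, √102), and [Q(√91, √102):Q] = 4 (since 91, 102 are distinct squarefree integers > 1 with 9282 not a perfect square). To show equality we compute the minimal polynomial of γ. From γ = √91 + √102: γ^2 = 91 + 2√(9282) + 102 = 193 + 2√(9282), so γ^2 - 193 = 2√(9282); squaring, (γ^2 - 193)^2 = 4·9282, i.e. γ^4 - 386γ^2 + 37249 - 37128 = 0, i.e. γ^4 - 386γ^2 + 121 = 0. So γ is a root of x^4 - 386x^2 + 121. This polynomial is irreducible over Q: it has no rational root (each ±√91 ± √102 is irrational), and any factorization into two quadratics over Q would force √(9282) ∈ Q (pairing opposite roots) or √91, √102 ∈ Q (other pairings), all impossible. Hence [Q(γ):Q] = 4 = [Q(√91, √102):Q], so Q(γ) = Q(√91, √102).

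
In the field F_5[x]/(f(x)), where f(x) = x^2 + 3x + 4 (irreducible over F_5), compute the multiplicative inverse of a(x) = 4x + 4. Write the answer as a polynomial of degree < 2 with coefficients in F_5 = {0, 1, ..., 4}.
a(x)^(-1) ≡ 3x + 1 (mod f(x))

Since f is irreducible over F_5, F_5[x]/(f) is a field and a(x) ≠ 0 has an inverse. Apply the extended Euclidean algorithm to f(x) and a(x) in F_5[x]: f(x) = (4x + 3)·a(x) + (2). The last nonzero remainder is the constant 2 = gcd(f, a) in F_5. Back-substituting through the division chain expresses 2 = s(x)·a(x) + t(x)·f(x) with s(x) ≡ x + 2 (mod f), so (x + 2)·a(x) ≡ 2 (mod f). Multiplying by 2^(-1) ≡ 3 in F_5 gives a(x)^(-1) ≡ 3·(x + 2) ≡ 3x + 1 (mod f). Check: (4x + 4)·(3x + 1) = 2x^2 + x + 4 ≡ 1 (mod x^2 + 3x + 4).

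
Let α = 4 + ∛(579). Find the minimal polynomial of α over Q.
m_α(x) = x^3 - 12x^2 + 48x - 643

Set β = α - 4 = ∛(579), so β^3 = 579. Then (α - 4)^3 - 579 = 0, i.e. α is a root of g(x) = (x - 4)^3 - 579 = x^3 - 12x^2 + 48x - 643. Since g(x) = h(x - 4) where h(x) = x^3 - 579, and h is irreducible over Q (because 579 is not a perfect cube, so h has no rational root, and a monic cubic with no rational root is irreducible), g is also irreducible (irreducibility is preserved under the substitution x → x - 4). Hence m_α(x) = x^3 - 12x^2 + 48x - 643.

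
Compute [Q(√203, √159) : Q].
[Q(√203, √159) : Q] = 4

[Q(√203):Q] = 2 (min poly x^2 - 203, irreducible since 203 is squarefree > 1). For the top step, suppose √159 ∈ Q(√203), say √159 = c + d√203 with c, d ∈ Q. Squaring: 159 = c^2 + 203d^2 + 2cd√203. Since √203 ∉ Q this forces 2cd = 0. If d = 0 then √159 = c ∈ Q, contradicting 159 squarefree > 1. If c = 0 then 159 = 203d^2, so 203·159 = (203d)^2 is a perfect square in Q — but 203·159 = 32277 is not a perfect square (since 203 and 159 are distinct squarefree integers). Contradiction. Hence √159 ∉ Q(√203), so x^2 - 159 stays irreducible over Q(√203) and [Q(√203, √159) : Q(√203)] = 2. By the tower law, [Q(√203, √159) : Q] = 2 · 2 = 4.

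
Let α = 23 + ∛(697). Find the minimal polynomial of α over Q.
m_α(x) = x^3 - 69x^2 + 1587x - 12864

Set β = α - 23 = ∛(697), so β^3 = 697. Then (α - 23)^3 - 697 = 0, i.e. α is a root of g(x) = (x - 23)^3 - 697 = x^3 - 69x^2 + 1587x - 12864. Since g(x) = h(x - 23) where h(x) = x^3 - 697, and h is irreducible over Q (because 697 is not a perfect cube, so h has no rational root, and a monic cubic with no rational root is irreducible), g is also irreducible (irreducibility is preserved under the substitution x → x - 23). Hence m_α(x) = x^3 - 69x^2 + 1587x - 12864.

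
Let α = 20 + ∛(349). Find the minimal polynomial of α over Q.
m_α(x) = x^3 - 60x^2 + 1200x - 8349

Set β = α - 20 = ∛(349), so β^3 = 349. Then (α - 20)^3 - 349 = 0, i.e. α is a root of g(x) = (x - 20)^3 - 349 = x^3 - 60x^2 + 1200x - 8349. Since g(x) = h(x - 20) where h(x) = x^3 - 349, and h is irreducible over Q (because 349 is not a perfect cube, so h has no rational root, and a monic cubic with no rational root is irreducible), g is also irreducible (irreducibility is preserved under the substitution x → x - 20). Hence m_α(x) = x^3 - 60x^2 + 1200x - 8349.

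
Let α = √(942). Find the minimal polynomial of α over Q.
m_α(x) = x^2 - 942

α satisfies α^2 - 942 = 0, so x^2 - 942 annihilates α. Since d = 942 is squarefree and ≠ 1, it is not a perfect square in Q, so x^2 - 942 has no rational root and is therefore irreducible over Q (a degree-2 polynomial over a field is irreducible iff it has no root). Hence m_α(x) = x^2 - 942.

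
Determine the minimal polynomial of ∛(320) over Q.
m_α(x) = x^3 - 320

α satisfies α^3 = 320, so x^3 - 320 annihilates α. By the rational root test, a rational root p/q (in lowest terms) of x^3 - 320 would satisfy p^3 = 320 q^3, forcing q = 1 and p^3 = 320; but 320 is not a perfect cube, contradiction. A monic cubic over Q with no rational root is irreducible (any nontrivial factorization would include a linear factor). Hence x^3 - 320 is the minimal polynomial of α, and in particular [Q(α):Q] = 3.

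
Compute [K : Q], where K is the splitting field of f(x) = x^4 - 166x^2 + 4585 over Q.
[K : Q] = 4

Solving the quadratic in x^2: x^2 = (166 ± √(166^2 - 4·4585))/2 = (166 ± √9216)/2 = (166 ± 96)/2, giving x^2 = 35 or x^2 = 131. So f(x) = (x^2 - 35)(x^2 - 131) and the roots of f are ±√35, ±√131. Hence the splitting field is K = Q(√35, √131). Since 35 and 131 are distinct squarefree integers > 1, their product 4585 is not a perfect square, so √131 ∉ Q(√35). By the tower law [K:Q] = [Q(√35,√131):Q(√35)] · [Q(√35):Q] = 2 · 2 = 4.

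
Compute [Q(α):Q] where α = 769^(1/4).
[Q(α):Q] = 4

α is a root of x^4 - 769. By Eisenstein's criterion at the prime p = 769 (which divides the constant term 769 but p^2 = 591361 does not, since 769 is squarefree), x^4 - 769 is irreducible over Q. Hence [Q(α):Q] = 4.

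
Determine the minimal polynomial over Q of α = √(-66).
m_α(x) = x^2 + 66

α satisfies α^2 + 66 = 0, so x^2 + 66 annihilates α. Since d = -66 is squarefree and ≠ 1, it is not a perfect square in Q, so x^2 + 66 has no rational root and is therefore irreducible over Q (a degree-2 polynomial over a field is irreducible iff it has no root). Hence m_α(x) = x^2 + 66.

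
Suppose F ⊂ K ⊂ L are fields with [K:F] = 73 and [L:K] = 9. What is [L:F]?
[L:F] = 657

The tower law says that for any tower of field extensions F ⊂ K ⊂ L with finite degrees, [L:F] = [L:K] · [K:F]. Here this gives [L:F] = 9 · 73 = 657.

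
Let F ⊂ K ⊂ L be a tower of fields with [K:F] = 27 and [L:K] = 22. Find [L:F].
[L:F] = 594

The tower law says that for any tower of field extensions F ⊂ K ⊂ L with finite degrees, [L:F] = [L:K] · [K:F]. Here this gives [L:F] = 22 · 27 = 594.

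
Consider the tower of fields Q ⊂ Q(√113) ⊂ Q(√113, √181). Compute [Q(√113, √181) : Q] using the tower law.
[Q(√113, √181) : Q] = 4

[Q(√113):Q] = 2 (min poly x^2 - 113, irreducible since 113 is squarefree > 1). For the top step, suppose √181 ∈ Q(√113), say √181 = c + d√113 with c, d ∈ Q. Squaring: 181 = c^2 + 113d^2 + 2cd√113. Since √113 ∉ Q this forces 2cd = 0. If d = 0 then √181 = c ∈ Q, contradicting 181 squarefree > 1. If c = 0 then 181 = 113d^2, so 113·181 = (113d)^2 is a perfect square in Q — but 113·181 = 20453 is not a perfect square (since 113 and 181 are distinct squarefree integers). Contradiction. Hence √181 ∉ Q(√113), so x^2 - 181 stays irreducible over Q(√113) and [Q(√113, √181) : Q(√113)] = 2. By the tower law, [Q(√113, √181) : Q] = 2 · 2 = 4.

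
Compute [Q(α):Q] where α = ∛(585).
[Q(α):Q] = 3

The minimal polynomial of α is x^3 - 585, irreducible over Q since 585 is not a perfect cube (so x^3 - 585 has no rational root). Hence [Q(α):Q] = deg(m_α) = 3.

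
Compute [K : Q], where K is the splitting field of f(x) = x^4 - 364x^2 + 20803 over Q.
[K : Q] = 4

Solving the quadratic in x^2: x^2 = (364 ± √(364^2 - 4·20803))/2 = (364 ± √49284)/2 = (364 ± 222)/2, giving x^2 = 71 or x^2 = 293. So f(x) = (x^2 - 71)(x^2 - 293) and the roots of f are ±√71, ±√293. Hence the splitting field is K = Q(√71, √293). Since 71 and 293 are distinct squarefree integers > 1, their product 20803 is not a perfect square, so √293 ∉ Q(√71). By the tower law [K:Q] = [Q(√71,√293):Q(√71)] · [Q(√71):Q] = 2 · 2 = 4.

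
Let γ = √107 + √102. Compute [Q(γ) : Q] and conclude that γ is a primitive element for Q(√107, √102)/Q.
[Q(γ) : Q] = 4 (equivalently, Q(γ) = Q(√107, √102))

Obviously Q(γ) ⊆ Q(√107, √102), and [Q(√107, √102):Q] = 4 (since 107, 102 are distinct squarefree integers > 1 with 10914 not a perfect square). To show equality we compute the minimal polynomial of γ. From γ = √107 + √102: γ^2 = 107 + 2√(10914) + 102 = 209 + 2√(10914), so γ^2 - 209 = 2√(10914); squaring, (γ^2 - 209)^2 = 4·10914, i.e. γ^4 - 418γ^2 + 43681 - 43656 = 0, i.e. γ^4 - 418γ^2 + 25 = 0. So γ is a root of x^4 - 418x^2 + 25. This polynomial is irreducible over Q: it has no rational root (each ±√107 ± √102 is irrational), and any factorization into two quadratics over Q would force √(10914) ∈ Q (pairing opposite roots) or √107, √102 ∈ Q (other pairings), all impossible. Hence [Q(γ):Q] = 4 = [Q(√107, √102):Q], so Q(γ) = Q(√107, √102).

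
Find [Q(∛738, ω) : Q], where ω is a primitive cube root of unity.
[Q(∛738, ω) : Q] = 6

[Q(∛738):Q] = 3 (min poly x^3 - 738, irreducible since 738 is not a perfect cube). [Q(ω):Q] = 2 (min poly x^2 + x + 1). Since Q(∛738) ⊂ R and ω ∉ R, we have ω ∉ Q(∛738), so x^2 + x + 1 remains irreducible over Q(∛738) and [Q(∛738, ω) : Q(∛738)] = 2. By the tower law, [Q(∛738, ω) : Q] = 3 · 2 = 6. (In fact Q(∛738, ω) is the splitting field of x^3 - 738 over Q.)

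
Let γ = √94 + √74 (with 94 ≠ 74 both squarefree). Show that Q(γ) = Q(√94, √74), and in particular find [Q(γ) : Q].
[Q(γ) : Q] = 4 (equivalently, Q(γ) = Q(√94, √74))

Obviously Q(γ) ⊆ Q(√94, √74), and [Q(√94, √74):Q] = 4 (since 94, 74 are distinct squarefree integers > 1 with 6956 not a perfect square). To show equality we compute the minimal polynomial of γ. From γ = √94 + √74: γ^2 = 94 + 2√(6956) + 74 = 168 + 2√(6956), so γ^2 - 168 = 2√(6956); squaring, (γ^2 - 168)^2 = 4·6956, i.e. γ^4 - 336γ^2 + 28224 - 27824 = 0, i.e. γ^4 - 336γ^2 + 400 = 0. So γ is a root of x^4 - 336x^2 + 400. This polynomial is irreducible over Q: it has no rational root (each ±√94 ± √74 is irrational), and any factorization into two quadratics over Q would force √(6956) ∈ Q (pairing opposite roots) or √94, √74 ∈ Q (other pairings), all impossible. Hence [Q(γ):Q] = 4 = [Q(√94, √74):Q], so Q(γ) = Q(√94, √74).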